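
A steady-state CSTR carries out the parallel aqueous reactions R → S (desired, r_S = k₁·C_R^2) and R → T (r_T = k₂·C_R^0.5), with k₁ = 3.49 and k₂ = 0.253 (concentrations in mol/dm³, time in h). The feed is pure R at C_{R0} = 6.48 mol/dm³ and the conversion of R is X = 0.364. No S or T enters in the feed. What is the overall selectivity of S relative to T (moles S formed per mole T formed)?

115

Exit C_R = C_{R0}(1−X) = 6.48×0.636 = 4.121 mol/dm³.
A CSTR operates uniformly at the exit composition, giving r_S = 59.28 and r_T = 0.5136 (each k·C_R^n at C_R = 4.121).
Overall selectivity = C_S/C_T = r_Sτ/(r_Tτ) = r_S/r_T = 115.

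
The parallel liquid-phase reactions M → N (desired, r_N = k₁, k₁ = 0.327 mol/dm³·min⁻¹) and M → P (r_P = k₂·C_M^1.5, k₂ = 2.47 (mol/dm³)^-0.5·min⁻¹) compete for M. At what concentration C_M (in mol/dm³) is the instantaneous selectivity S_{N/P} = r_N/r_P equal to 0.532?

S_{N/P} = (k₁/k₂)·C_M^-1.5 ⇒ C_M = (S·k₂/k₁)^(1/(-1.5)).
= (0.532×2.47/0.327)^(-0.6667) = (4.018)^(-0.6667) = 0.396 mol/dm³.

0.396 mol/dm³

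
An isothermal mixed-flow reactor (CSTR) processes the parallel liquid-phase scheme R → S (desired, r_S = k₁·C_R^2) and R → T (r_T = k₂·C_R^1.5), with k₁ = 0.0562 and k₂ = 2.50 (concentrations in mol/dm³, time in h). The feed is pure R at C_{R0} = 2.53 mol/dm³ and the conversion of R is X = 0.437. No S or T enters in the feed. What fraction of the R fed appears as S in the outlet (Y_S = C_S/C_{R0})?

0.0114

Exit C_R = C_{R0}(1−X) = 2.53×0.563 = 1.424 mol/dm³.
Rates in a CSTR are evaluated at the outlet concentration: r_S = 0.0562×1.424^2 = 0.1140, r_T = 2.50×1.424^1.5 = 4.250.
Fraction of consumed R going to S: r_S/(r_S+r_T) = 0.02613.
C_S = 0.02613·C_{R0}·X = 0.02613×2.53×0.437 = 0.0289 mol/dm³; Y_S = C_S/C_{R0} = 0.0114.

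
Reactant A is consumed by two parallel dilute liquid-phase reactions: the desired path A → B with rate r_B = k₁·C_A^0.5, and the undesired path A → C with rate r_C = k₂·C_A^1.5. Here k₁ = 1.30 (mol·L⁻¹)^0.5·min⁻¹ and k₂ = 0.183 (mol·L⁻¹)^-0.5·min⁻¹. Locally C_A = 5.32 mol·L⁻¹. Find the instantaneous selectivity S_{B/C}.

1.34

S_{B/C} = r_B/r_C = (k₁·C_A^0.5)/(k₂·C_A^1.5) = (k₁/k₂)·C_A⁻¹.
= (1.30×5.320^0.5) / (0.183×5.320^1.5) = 2.998/2.246 = 1.34.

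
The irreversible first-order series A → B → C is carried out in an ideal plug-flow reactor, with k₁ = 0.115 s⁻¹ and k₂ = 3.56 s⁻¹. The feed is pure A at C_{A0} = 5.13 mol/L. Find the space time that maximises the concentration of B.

0.996 s

Setting dC_B/dτ = 0 gives τ_opt = ln(k₂/k₁)/(k₂−k₁).
= ln(3.56/0.115)/(3.56−0.115) = ln(30.96)/3.445 = 3.433/3.445 = 0.996 s.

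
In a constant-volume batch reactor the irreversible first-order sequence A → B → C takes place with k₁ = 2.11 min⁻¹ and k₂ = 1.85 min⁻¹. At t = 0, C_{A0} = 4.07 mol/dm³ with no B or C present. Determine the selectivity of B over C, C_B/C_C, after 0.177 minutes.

For first-order series with pure A initially, C_B(t) = k₁C_{A0}/(k₂−k₁)·(e^(−k₁t) − e^(−k₂t)).
e^(−k₁t) = e^(−2.11×0.177) = e^(−0.3735) = 0.6883; e^(−k₂t) = e^(−0.3275) = 0.7208.
C_B = 2.11×4.07/(1.85−2.11) × (0.6883−0.7208) = (-33.03)×(-0.03242) = 1.071 mol/dm³.
C_A = C_{A0}e^(−k₁t) = 2.802 mol/dm³, so C_C = C_{A0}−C_A−C_B = 0.1977 mol/dm³; C_B/C_C = 5.42.

5.42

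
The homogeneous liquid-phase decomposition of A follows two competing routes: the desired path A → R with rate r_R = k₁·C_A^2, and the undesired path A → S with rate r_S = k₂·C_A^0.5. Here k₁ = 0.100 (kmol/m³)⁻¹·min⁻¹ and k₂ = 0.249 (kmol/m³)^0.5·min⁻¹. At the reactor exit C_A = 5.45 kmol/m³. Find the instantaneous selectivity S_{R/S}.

S_{R/S} = r_R/r_S = (k₁·C_A^2)/(k₂·C_A^0.5) = (k₁/k₂)·C_A^1.5.
= (0.100×5.450^2) / (0.249×5.450^0.5) = 2.970/0.5813 = 5.11.

5.11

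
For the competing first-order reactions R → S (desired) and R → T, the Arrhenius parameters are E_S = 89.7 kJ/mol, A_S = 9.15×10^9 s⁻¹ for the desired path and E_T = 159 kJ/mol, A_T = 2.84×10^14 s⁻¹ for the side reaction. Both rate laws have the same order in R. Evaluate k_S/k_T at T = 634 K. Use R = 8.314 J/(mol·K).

Since both paths have the same order in R, the concentration cancels and S_{S/T} = k_S/k_T = (A_S/A_T)·exp[(E_T−E_S)/(RT)].
(E_T−E_S)/(RT) = (159−89.7)×10³/(8.314×634) = 69300/5271 = 13.15.
k_S/k_T = (9.15×10^9/2.84×10^14)·exp(13.15) = 3.222×10^-5 × 5.126×10^5 = 16.5.
Since E_S < E_T, lowering the temperature improves selectivity toward S.

16.5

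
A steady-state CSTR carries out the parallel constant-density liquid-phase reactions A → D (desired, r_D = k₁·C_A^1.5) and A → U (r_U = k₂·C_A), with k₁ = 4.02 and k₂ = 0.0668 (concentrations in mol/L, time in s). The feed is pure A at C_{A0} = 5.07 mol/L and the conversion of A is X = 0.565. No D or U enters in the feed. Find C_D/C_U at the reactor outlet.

Exit C_A = C_{A0}(1−X) = 5.07×0.435 = 2.205 mol/L.
In a CSTR the entire volume is at exit conditions, so r_D = 4.02×2.205^1.5 = 13.17 and r_U = 0.0668×2.205 = 0.1473.
Overall selectivity = C_D/C_U = r_Dτ/(r_Uτ) = r_D/r_U = 89.4.

89.4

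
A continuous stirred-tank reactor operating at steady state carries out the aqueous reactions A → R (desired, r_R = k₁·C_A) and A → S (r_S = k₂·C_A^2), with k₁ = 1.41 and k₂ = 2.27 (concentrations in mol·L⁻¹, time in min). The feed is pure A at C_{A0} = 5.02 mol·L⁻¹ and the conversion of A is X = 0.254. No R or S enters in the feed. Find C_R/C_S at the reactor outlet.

Exit C_A = C_{A0}(1−X) = 5.02×0.746 = 3.745 mol·L⁻¹.
Rates in a CSTR are evaluated at the outlet concentration: r_R = 1.41×3.745 = 5.280, r_S = 2.27×3.745^2 = 31.84.
Overall selectivity = C_R/C_S = r_Rτ/(r_Sτ) = r_R/r_S = 0.166.

0.166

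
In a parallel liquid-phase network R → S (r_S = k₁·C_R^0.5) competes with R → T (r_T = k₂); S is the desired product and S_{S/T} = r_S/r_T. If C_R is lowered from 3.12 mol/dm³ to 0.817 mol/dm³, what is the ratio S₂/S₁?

S_{S/T} = (k₁/k₂)·C_R^0.5, so S₂/S₁ = (C_{R,2}/C_{R,1})^0.5.
= (0.817/3.12)^0.5 = (0.2619)^0.5 = 0.512.
Selectivity toward S falls as C_R falls — high-concentration operation is favoured.

0.512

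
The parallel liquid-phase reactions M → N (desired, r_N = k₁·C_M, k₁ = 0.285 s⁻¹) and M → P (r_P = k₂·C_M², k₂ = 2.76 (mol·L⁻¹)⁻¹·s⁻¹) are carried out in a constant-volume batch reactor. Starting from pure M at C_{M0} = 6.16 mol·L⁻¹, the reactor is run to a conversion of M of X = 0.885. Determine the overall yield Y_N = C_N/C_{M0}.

0.0343

C_M = C_{M0}(1−X) = 0.7084 mol·L⁻¹.
Along a PFR/batch, dC_N/dC_M = −r_N/(r_N+r_P) = −k₁/(k₁+k₂·C_M).
Integrating from C_{M0} to C_M: C_N = (0.285/2.76)·ln[(0.285+2.76·6.16)/(0.285+2.76·0.708)] = 0.1033·ln(17.29/2.240) = 0.2110 mol·L⁻¹.
Y_N = C_N/C_{M0} = 0.2110/6.16 = 0.0343.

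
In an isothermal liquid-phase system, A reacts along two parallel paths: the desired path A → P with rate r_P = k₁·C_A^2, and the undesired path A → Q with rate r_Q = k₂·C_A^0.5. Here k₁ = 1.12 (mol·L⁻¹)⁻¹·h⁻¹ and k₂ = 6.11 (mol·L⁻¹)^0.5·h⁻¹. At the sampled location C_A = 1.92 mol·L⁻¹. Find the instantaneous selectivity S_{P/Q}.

S_{P/Q} = r_P/r_Q = (k₁·C_A^2)/(k₂·C_A^0.5) = (k₁/k₂)·C_A^1.5.
= (1.12×1.920^2) / (6.11×1.920^0.5) = 4.129/8.466 = 0.488.

0.488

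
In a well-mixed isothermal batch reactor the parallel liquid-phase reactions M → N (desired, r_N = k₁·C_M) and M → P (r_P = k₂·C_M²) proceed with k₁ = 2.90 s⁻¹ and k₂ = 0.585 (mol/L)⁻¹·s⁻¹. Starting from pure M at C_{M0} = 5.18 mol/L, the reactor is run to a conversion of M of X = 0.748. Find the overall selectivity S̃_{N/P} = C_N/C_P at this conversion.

1.61

C_M = C_{M0}(1−X) = 1.305 mol/L.
Along a PFR/batch, dC_N/dC_M = −r_N/(r_N+r_P) = −k₁/(k₁+k₂·C_M).
Integrating from C_{M0} to C_M: C_N = (2.90/0.585)·ln[(2.90+0.585·5.18)/(2.90+0.585·1.31)] = 4.957·ln(5.930/3.664) = 2.388 mol/L.
C_P = (C_{M0}−C_M)−C_N = 1.487 mol/L; S̃_{N/P} = 2.388/1.487 = 1.61.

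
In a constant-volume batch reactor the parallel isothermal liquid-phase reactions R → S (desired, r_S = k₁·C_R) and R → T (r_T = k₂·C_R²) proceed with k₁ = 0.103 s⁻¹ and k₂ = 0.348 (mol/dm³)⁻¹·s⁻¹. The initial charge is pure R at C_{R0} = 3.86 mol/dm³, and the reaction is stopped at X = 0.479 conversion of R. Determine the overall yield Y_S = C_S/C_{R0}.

C_R = C_{R0}(1−X) = 2.011 mol/dm³.
Along a PFR/batch, dC_S/dC_R = −r_S/(r_S+r_T) = −k₁/(k₁+k₂·C_R).
Integrating from C_{R0} to C_R: C_S = (0.103/0.348)·ln[(0.103+0.348·3.86)/(0.103+0.348·2.01)] = 0.2960·ln(1.446/0.8028) = 0.1742 mol/dm³.
Y_S = C_S/C_{R0} = 0.1742/3.86 = 0.0451.

0.0451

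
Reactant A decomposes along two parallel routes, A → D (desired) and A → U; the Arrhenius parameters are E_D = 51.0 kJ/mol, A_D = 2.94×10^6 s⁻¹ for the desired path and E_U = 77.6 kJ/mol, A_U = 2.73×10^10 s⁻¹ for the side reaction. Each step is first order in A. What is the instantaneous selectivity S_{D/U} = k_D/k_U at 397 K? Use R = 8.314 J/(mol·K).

k_D/k_U = (A_D/A_U)·exp[−(E_D−E_U)/(RT)] = (A_D/A_U)·exp[(E_U−E_D)/(RT)].
(E_U−E_D)/(RT) = (77.6−51.0)×10³/(8.314×397) = 26600/3301 = 8.059.
k_D/k_U = (2.94×10^6/2.73×10^10)·exp(8.059) = 1.077×10^-4 × 3162 = 0.341.
Since E_D < E_U, lowering the temperature improves selectivity toward D.

0.341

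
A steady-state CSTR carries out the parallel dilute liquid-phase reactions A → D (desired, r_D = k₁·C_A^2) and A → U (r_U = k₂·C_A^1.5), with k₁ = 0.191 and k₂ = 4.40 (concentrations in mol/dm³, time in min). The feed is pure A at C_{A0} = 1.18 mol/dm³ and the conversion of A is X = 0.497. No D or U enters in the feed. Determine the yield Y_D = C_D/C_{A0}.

0.0161

Exit C_A = C_{A0}(1−X) = 1.18×0.503 = 0.5935 mol/dm³.
A CSTR operates uniformly at the exit composition, giving r_D = 0.06729 and r_U = 2.012 (each k·C_A^n at C_A = 0.5935).
Fraction of consumed A going to D: r_D/(r_D+r_U) = 0.03236.
C_D = 0.03236·C_{A0}·X = 0.03236×1.18×0.497 = 0.0190 mol/dm³; Y_D = C_D/C_{A0} = 0.0161.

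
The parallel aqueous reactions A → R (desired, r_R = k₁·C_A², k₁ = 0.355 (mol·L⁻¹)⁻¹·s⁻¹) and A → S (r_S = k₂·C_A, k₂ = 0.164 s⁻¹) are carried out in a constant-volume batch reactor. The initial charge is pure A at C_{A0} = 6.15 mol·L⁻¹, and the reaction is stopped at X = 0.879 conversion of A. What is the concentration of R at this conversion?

C_A = C_{A0}(1−X) = 0.7441 mol·L⁻¹.
Along a PFR/batch, dC_S/dC_A = −r_S/(r_R+r_S) = −k₂/(k₂+k₁·C_A).
Integrating from C_{A0} to C_A: C_S = (0.164/0.355)·ln[(0.164+0.355·6.15)/(0.164+0.355·0.744)] = 0.4620·ln(2.347/0.4282) = 0.7860 mol·L⁻¹.
Then C_R = (C_{A0}−C_A) − C_S = 5.406 − 0.7860 = 4.620 mol·L⁻¹.

4.62 mol·L⁻¹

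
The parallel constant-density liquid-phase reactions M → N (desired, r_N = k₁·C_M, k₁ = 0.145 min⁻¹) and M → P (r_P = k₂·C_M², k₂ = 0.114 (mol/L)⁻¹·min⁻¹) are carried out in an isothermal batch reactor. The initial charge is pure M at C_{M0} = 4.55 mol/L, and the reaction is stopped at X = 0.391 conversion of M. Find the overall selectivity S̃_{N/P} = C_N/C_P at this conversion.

0.353

C_M = C_{M0}(1−X) = 2.771 mol/L.
Along a PFR/batch, dC_N/dC_M = −r_N/(r_N+r_P) = −k₁/(k₁+k₂·C_M).
Integrating from C_{M0} to C_M: C_N = (0.145/0.114)·ln[(0.145+0.114·4.55)/(0.145+0.114·2.77)] = 1.272·ln(0.6637/0.4609) = 0.4638 mol/L.
C_P = (C_{M0}−C_M)−C_N = 1.315 mol/L; S̃_{N/P} = 0.4638/1.315 = 0.353.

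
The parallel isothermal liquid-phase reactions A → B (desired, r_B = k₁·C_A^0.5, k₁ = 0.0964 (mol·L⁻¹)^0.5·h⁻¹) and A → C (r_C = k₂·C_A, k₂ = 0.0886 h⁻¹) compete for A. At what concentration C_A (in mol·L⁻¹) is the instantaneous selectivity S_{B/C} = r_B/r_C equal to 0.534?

4.15 mol·L⁻¹

S_{B/C} = (k₁/k₂)·C_A^-0.5 ⇒ C_A = (S·k₂/k₁)^(-2).
= (0.534×0.0886/0.0964)^(-2) = (0.4908)^(-2) = 4.15 mol·L⁻¹.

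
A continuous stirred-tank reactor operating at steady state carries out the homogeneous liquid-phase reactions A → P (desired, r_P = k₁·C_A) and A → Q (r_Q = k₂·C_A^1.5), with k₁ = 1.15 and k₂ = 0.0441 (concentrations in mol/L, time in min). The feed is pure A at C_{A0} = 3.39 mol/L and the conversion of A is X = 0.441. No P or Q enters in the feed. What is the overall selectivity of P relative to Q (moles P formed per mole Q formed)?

Exit C_A = C_{A0}(1−X) = 3.39×0.559 = 1.895 mol/L.
In a CSTR the entire volume is at exit conditions, so r_P = 1.15×1.895 = 2.179 and r_Q = 0.0441×1.895^1.5 = 0.1150.
Overall selectivity = C_P/C_Q = r_Pτ/(r_Qτ) = r_P/r_Q = 18.9.

18.9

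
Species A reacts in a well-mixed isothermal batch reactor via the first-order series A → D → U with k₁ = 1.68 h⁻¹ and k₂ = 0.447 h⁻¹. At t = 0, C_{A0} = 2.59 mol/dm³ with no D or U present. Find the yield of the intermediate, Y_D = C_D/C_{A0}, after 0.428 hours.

0.461

The intermediate concentration in a first-order A→B→C sequence is C_D = k₁C_{A0}(e^(−k₁t) − e^(−k₂t))/(k₂−k₁).
e^(−k₁t) = e^(−1.68×0.428) = e^(−0.7190) = 0.4872; e^(−k₂t) = e^(−0.1913) = 0.8259.
C_D = 1.68×2.59/(0.447−1.68) × (0.4872−0.8259) = (-3.529)×(-0.3387) = 1.195 mol/dm³.
Y_D = C_D/C_{A0} = 1.195/2.59 = 0.461.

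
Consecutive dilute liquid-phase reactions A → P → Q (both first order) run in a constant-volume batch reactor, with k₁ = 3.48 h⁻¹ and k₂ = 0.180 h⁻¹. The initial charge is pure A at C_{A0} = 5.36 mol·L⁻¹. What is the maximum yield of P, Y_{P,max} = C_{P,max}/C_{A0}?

0.851

At the optimum, C_{P,max}/C_{A0} = (k₁/k₂)^[k₂/(k₂−k₁)].
= (3.48/0.180)^(0.180/(0.180−3.48)) = (19.33)^(-0.05455) = 0.8508.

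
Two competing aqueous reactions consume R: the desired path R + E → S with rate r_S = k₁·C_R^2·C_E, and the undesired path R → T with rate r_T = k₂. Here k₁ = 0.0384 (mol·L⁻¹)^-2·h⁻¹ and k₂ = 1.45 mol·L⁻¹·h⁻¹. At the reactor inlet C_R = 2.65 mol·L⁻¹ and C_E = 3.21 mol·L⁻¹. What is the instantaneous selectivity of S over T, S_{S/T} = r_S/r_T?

S_{S/T} = r_S/r_T = (k₁·C_R^2·C_E)/(k₂) = (k₁/k₂)·C_R^2·C_E.
= (0.0384×2.650^2×3.210) / (1.45) = 0.8656/1.450 = 0.597.
Since the desired path is higher order in R, keeping C_R high (PFR or concentrated feed) favours S.

0.597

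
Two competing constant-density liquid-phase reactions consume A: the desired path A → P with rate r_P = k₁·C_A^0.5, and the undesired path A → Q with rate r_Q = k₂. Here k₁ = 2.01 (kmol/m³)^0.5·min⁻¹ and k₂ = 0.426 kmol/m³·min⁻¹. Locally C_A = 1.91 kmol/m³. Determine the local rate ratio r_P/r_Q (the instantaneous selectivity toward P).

6.52

S_{P/Q} = r_P/r_Q = (k₁·C_A^0.5)/(k₂) = (k₁/k₂)·C_A^0.5.
= (2.01×1.910^0.5) / (0.426) = 2.778/0.4260 = 6.52.
Since the desired path is higher order in A, keeping C_A high (PFR or concentrated feed) favours P.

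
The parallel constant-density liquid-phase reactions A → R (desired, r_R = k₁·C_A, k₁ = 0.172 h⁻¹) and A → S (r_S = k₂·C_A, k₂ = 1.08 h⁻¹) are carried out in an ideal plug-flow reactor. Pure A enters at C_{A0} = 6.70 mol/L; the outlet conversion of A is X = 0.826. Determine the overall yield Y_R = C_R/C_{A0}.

C_A = C_{A0}(1−X) = 1.166 mol/L.
Both paths are first order in A, so the instantaneous fraction to R is constant: dC_R/d(−C_A) = k₁/(k₁+k₂) = 0.1374.
C_R = 0.1374·(C_{A0}−C_A) = 0.1374×5.534 = 0.760 mol/L.
Y_R = C_R/C_{A0} = 0.7603/6.70 = 0.113.

0.113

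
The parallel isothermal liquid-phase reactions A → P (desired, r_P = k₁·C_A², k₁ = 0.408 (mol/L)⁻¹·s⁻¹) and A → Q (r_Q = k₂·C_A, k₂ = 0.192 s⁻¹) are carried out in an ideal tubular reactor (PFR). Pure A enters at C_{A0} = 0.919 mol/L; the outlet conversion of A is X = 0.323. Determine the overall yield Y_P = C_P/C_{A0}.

C_A = C_{A0}(1−X) = 0.6222 mol/L.
Along a PFR/batch, dC_Q/dC_A = −r_Q/(r_P+r_Q) = −k₂/(k₂+k₁·C_A).
Integrating from C_{A0} to C_A: C_Q = (0.192/0.408)·ln[(0.192+0.408·0.919)/(0.192+0.408·0.622)] = 0.4706·ln(0.5670/0.4458) = 0.1131 mol/L.
Then C_P = (C_{A0}−C_A) − C_Q = 0.2968 − 0.1131 = 0.1838 mol/L.
Y_P = C_P/C_{A0} = 0.1838/0.919 = 0.200.

0.200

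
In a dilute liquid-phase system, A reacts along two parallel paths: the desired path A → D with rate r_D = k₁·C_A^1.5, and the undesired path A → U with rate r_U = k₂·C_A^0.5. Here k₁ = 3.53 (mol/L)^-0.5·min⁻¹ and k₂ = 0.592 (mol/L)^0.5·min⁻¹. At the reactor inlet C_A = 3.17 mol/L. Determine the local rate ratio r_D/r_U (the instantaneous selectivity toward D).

S_{D/U} = r_D/r_U = (k₁·C_A^1.5)/(k₂·C_A^0.5) = (k₁/k₂)·C_A.
= (3.53×3.170^1.5) / (0.592×3.170^0.5) = 19.92/1.054 = 18.9.
Since the desired path is higher order in A, keeping C_A high (PFR or concentrated feed) favours D.

18.9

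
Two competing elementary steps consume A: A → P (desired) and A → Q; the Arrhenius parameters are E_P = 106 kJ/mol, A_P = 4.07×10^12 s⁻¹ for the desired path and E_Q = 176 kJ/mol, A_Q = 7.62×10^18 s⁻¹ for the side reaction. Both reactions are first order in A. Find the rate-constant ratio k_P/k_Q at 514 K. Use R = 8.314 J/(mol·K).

With equal orders, S_{P/Q} = k_P/k_Q = (A_P/A_Q)·exp[(E_Q−E_P)/(RT)].
(E_Q−E_P)/(RT) = (176−106)×10³/(8.314×514) = 70000/4273 = 16.38.
k_P/k_Q = (4.07×10^12/7.62×10^18)·exp(16.38) = 5.341×10^-7 × 1.300×10^7 = 6.94.
Since E_P < E_Q, lowering the temperature improves selectivity toward P.

6.94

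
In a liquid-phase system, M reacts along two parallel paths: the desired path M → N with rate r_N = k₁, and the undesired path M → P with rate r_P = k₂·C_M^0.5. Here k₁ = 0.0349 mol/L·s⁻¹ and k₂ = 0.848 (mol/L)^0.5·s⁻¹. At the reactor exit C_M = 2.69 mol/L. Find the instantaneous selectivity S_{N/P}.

0.0251

S_{N/P} = r_N/r_P = (k₁)/(k₂·C_M^0.5) = (k₁/k₂)·C_M^-0.5.
= (0.0349) / (0.848×2.690^0.5) = 0.03490/1.391 = 0.0251.
The undesired path is higher order in M, so low C_M (CSTR or dilute feed) favours N.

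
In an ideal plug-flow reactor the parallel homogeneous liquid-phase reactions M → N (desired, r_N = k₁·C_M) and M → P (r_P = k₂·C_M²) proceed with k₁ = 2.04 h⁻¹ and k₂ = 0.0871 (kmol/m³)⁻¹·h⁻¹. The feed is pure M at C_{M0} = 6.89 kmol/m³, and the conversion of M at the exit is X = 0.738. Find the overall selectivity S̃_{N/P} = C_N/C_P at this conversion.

C_M = C_{M0}(1−X) = 1.805 kmol/m³.
Along a PFR/batch, dC_N/dC_M = −r_N/(r_N+r_P) = −k₁/(k₁+k₂·C_M).
Integrating from C_{M0} to C_M: C_N = (2.04/0.0871)·ln[(2.04+0.0871·6.89)/(2.04+0.0871·1.81)] = 23.42·ln(2.640/2.197) = 4.301 kmol/m³.
C_P = (C_{M0}−C_M)−C_N = 0.7841 kmol/m³; S̃_{N/P} = 4.301/0.7841 = 5.49.

5.49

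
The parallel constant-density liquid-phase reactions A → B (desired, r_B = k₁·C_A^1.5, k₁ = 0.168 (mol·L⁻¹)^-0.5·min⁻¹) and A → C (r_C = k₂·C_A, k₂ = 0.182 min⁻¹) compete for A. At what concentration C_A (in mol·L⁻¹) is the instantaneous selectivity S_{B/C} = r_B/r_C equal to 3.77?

S_{B/C} = (k₁/k₂)·C_A^0.5 ⇒ C_A = (S·k₂/k₁)^(2).
= (3.77×0.182/0.168)^(2) = (4.084)^(2) = 16.7 mol·L⁻¹.

16.7 mol·L⁻¹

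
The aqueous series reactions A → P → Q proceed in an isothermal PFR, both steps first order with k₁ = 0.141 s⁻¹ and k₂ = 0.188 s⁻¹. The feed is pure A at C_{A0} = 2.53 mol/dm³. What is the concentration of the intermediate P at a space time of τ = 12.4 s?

0.583 mol/dm³

Solving the coupled first-order balances gives C_P(τ) = [k₁/(k₂−k₁)]·C_{A0}·(e^(−k₁τ) − e^(−k₂τ)).
e^(−k₁τ) = e^(−0.141×12.4) = e^(−1.748) = 0.1741; e^(−k₂τ) = e^(−2.331) = 0.09718.
C_P = 0.141×2.53/(0.188−0.141) × (0.1741−0.09718) = 7.590×0.07687 = 0.5835 mol/dm³.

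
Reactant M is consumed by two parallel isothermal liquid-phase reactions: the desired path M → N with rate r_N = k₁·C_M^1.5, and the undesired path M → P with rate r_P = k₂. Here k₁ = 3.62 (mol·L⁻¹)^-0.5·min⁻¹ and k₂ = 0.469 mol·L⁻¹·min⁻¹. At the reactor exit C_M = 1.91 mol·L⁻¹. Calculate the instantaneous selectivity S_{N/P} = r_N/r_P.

20.4

S_{N/P} = r_N/r_P = (k₁·C_M^1.5)/(k₂) = (k₁/k₂)·C_M^1.5.
= (3.62×1.910^1.5) / (0.469) = 9.556/0.4690 = 20.4.
Since the desired path is higher order in M, keeping C_M high (PFR or concentrated feed) favours N.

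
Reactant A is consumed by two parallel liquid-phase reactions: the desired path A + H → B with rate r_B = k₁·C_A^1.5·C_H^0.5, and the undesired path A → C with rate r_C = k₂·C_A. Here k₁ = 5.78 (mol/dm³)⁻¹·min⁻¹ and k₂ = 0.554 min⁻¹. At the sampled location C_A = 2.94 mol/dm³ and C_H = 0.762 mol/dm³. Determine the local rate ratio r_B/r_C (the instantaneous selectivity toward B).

S_{B/C} = r_B/r_C = (k₁·C_A^1.5·C_H^0.5)/(k₂·C_A) = (k₁/k₂)·C_A^0.5·C_H^0.5.
= (5.78×2.940^1.5×0.7620^0.5) / (0.554×2.940) = 25.43/1.629 = 15.6.
Since the desired path is higher order in A, keeping C_A high (PFR or concentrated feed) favours B.

15.6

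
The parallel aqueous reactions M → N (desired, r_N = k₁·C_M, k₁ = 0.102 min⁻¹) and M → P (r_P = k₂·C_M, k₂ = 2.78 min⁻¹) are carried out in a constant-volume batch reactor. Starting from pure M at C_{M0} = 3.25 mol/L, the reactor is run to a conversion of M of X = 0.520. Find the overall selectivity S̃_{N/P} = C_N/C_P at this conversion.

0.0367

C_M = C_{M0}(1−X) = 1.560 mol/L.
Both paths are first order in M, so the instantaneous fraction to N is constant: dC_N/d(−C_M) = k₁/(k₁+k₂) = 0.03539.
C_N = 0.03539·(C_{M0}−C_M) = 0.03539×1.690 = 0.0598 mol/L.
C_P = (C_{M0}−C_M)−C_N = 1.630 mol/L; S̃_{N/P} = 0.05981/1.630 = 0.0367.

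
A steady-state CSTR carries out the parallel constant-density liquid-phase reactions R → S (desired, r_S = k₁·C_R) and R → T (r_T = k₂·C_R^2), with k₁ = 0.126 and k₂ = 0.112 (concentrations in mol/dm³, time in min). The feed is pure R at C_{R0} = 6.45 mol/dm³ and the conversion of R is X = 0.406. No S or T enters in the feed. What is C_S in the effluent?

Exit C_R = C_{R0}(1−X) = 6.45×0.594 = 3.831 mol/dm³.
Rates in a CSTR are evaluated at the outlet concentration: r_S = 0.126×3.831 = 0.4827, r_T = 0.112×3.831^2 = 1.644.
Fraction of consumed R going to S: r_S/(r_S+r_T) = 0.2270.
C_S = 0.2270·C_{R0}·X = 0.2270×6.45×0.406 = 0.594 mol/dm³.

0.594 mol/dm³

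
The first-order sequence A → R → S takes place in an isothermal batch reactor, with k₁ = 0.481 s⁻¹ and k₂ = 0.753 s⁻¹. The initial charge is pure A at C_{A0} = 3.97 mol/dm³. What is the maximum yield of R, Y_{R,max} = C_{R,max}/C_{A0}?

0.289

Evaluating C_R at t_opt = ln(k₂/k₁)/(k₂−k₁) gives C_{R,max}/C_{A0} = (k₁/k₂)^[k₂/(k₂−k₁)].
= (0.481/0.753)^(0.753/(0.753−0.481)) = (0.6388)^(2.768) = 0.2892.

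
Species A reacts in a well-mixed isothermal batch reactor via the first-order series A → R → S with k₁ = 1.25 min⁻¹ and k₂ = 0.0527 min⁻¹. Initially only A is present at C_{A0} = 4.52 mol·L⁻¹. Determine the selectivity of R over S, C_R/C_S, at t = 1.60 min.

17.6

For first-order series with pure A initially, C_R(t) = k₁C_{A0}/(k₂−k₁)·(e^(−k₁t) − e^(−k₂t)).
e^(−k₁t) = e^(−1.25×1.60) = e^(−2.000) = 0.1353; e^(−k₂t) = e^(−0.08432) = 0.9191.
C_R = 1.25×4.52/(0.0527−1.25) × (0.1353−0.9191) = (-4.719)×(-0.7838) = 3.699 mol·L⁻¹.
C_A = C_{A0}e^(−k₁t) = 0.6117 mol·L⁻¹, so C_S = C_{A0}−C_A−C_R = 0.2096 mol·L⁻¹; C_R/C_S = 17.6.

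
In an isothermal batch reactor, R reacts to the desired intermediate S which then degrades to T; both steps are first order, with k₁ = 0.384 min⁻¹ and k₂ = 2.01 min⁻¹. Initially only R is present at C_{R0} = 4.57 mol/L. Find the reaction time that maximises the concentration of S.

1.02 min

For first-order series the maximum of C_S occurs at t_opt = ln(k₂/k₁)/(k₂−k₁).
= ln(2.01/0.384)/(2.01−0.384) = ln(5.234)/1.626 = 1.655/1.626 = 1.02 min.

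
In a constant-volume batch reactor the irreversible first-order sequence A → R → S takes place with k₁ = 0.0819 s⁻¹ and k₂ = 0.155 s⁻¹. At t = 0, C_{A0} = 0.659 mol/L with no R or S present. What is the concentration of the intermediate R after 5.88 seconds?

0.159 mol/L

For first-order series with pure A initially, C_R(t) = k₁C_{A0}/(k₂−k₁)·(e^(−k₁t) − e^(−k₂t)).
e^(−k₁t) = e^(−0.0819×5.88) = e^(−0.4816) = 0.6178; e^(−k₂t) = e^(−0.9114) = 0.4020.
C_R = 0.0819×0.659/(0.155−0.0819) × (0.6178−0.4020) = 0.7383×0.2159 = 0.1594 mol/L.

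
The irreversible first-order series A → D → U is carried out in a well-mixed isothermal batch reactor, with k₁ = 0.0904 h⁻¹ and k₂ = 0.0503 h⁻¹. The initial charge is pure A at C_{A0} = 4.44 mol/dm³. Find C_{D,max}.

At the optimum, C_{D,max}/C_{A0} = (k₁/k₂)^[k₂/(k₂−k₁)].
= (0.0904/0.0503)^(0.0503/(0.0503−0.0904)) = (1.797)^(-1.254) = 0.4793.
C_{D,max} = 0.4793×4.44 = 2.13 mol/dm³.

2.13 mol/dm³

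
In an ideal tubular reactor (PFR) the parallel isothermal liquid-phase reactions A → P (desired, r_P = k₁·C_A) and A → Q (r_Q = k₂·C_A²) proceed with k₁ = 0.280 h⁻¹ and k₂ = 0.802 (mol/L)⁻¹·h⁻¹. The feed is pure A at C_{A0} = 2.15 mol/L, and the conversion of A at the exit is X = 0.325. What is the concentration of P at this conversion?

0.114 mol/L

C_A = C_{A0}(1−X) = 1.451 mol/L.
Along a PFR/batch, dC_P/dC_A = −r_P/(r_P+r_Q) = −k₁/(k₁+k₂·C_A).
Integrating from C_{A0} to C_A: C_P = (0.280/0.802)·ln[(0.280+0.802·2.15)/(0.280+0.802·1.45)] = 0.3491·ln(2.004/1.444) = 0.1145 mol/L.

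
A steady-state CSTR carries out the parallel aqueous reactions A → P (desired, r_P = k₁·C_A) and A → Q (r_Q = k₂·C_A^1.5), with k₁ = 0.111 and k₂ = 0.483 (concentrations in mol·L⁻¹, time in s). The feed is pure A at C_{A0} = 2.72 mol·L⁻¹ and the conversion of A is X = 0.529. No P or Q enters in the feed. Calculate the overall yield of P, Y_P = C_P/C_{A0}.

0.0893

Exit C_A = C_{A0}(1−X) = 2.72×0.471 = 1.281 mol·L⁻¹.
In a CSTR the entire volume is at exit conditions, so r_P = 0.111×1.281 = 0.1422 and r_Q = 0.483×1.281^1.5 = 0.7004.
Fraction of consumed A going to P: r_P/(r_P+r_Q) = 0.1688.
C_P = 0.1688·C_{A0}·X = 0.1688×2.72×0.529 = 0.243 mol·L⁻¹; Y_P = C_P/C_{A0} = 0.0893.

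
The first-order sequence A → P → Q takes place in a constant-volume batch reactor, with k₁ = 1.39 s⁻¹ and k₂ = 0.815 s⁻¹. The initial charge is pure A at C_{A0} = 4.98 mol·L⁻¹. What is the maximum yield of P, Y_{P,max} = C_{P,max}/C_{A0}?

0.469

Evaluating C_P at t_opt = ln(k₂/k₁)/(k₂−k₁) gives C_{P,max}/C_{A0} = (k₁/k₂)^[k₂/(k₂−k₁)].
= (1.39/0.815)^(0.815/(0.815−1.39)) = (1.706)^(-1.417) = 0.4692.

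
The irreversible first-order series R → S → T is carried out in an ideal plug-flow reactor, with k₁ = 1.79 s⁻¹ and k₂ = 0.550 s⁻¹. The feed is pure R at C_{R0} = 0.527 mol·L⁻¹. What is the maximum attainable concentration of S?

0.312 mol·L⁻¹

For a first-order series the maximum intermediate yield is C_{S,max}/C_{R0} = (k₁/k₂)^[k₂/(k₂−k₁)].
= (1.79/0.550)^(0.550/(0.550−1.79)) = (3.255)^(-0.4435) = 0.5925.
C_{S,max} = 0.5925×0.527 = 0.312 mol·L⁻¹.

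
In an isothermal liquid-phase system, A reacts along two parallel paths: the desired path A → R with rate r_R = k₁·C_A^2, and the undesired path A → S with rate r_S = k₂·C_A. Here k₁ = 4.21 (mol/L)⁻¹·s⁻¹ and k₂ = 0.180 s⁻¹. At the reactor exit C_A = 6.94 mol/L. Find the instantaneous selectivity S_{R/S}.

162

S_{R/S} = r_R/r_S = (k₁·C_A^2)/(k₂·C_A) = (k₁/k₂)·C_A.
= (4.21×6.940^2) / (0.180×6.940) = 202.8/1.249 = 162.
Since the desired path is higher order in A, keeping C_A high (PFR or concentrated feed) favours R.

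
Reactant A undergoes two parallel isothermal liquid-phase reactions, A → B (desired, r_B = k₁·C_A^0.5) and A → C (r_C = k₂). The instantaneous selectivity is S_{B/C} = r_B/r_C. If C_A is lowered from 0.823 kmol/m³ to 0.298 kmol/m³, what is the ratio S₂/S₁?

0.602

S_{B/C} = (k₁/k₂)·C_A^0.5, so S₂/S₁ = (C_{A,2}/C_{A,1})^0.5.
= (0.298/0.823)^0.5 = (0.3621)^0.5 = 0.602.
Selectivity toward B falls as C_A falls — high-concentration operation is favoured.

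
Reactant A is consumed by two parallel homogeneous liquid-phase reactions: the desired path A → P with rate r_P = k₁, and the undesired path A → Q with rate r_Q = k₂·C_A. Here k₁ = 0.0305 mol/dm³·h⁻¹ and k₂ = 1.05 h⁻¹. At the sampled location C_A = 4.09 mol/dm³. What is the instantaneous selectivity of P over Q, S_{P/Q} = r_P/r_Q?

0.00710

S_{P/Q} = r_P/r_Q = (k₁)/(k₂·C_A) = (k₁/k₂)·C_A⁻¹.
= (0.0305) / (1.05×4.090) = 0.03050/4.295 = 0.00710.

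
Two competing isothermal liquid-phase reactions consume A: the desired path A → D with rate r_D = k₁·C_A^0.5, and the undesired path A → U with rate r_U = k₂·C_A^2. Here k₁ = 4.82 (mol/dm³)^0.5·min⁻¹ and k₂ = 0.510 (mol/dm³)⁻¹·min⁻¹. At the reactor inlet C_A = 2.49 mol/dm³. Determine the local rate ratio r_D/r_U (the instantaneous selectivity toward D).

2.41

S_{D/U} = r_D/r_U = (k₁·C_A^0.5)/(k₂·C_A^2) = (k₁/k₂)·C_A^-1.5.
= (4.82×2.490^0.5) / (0.510×2.490^2) = 7.606/3.162 = 2.41.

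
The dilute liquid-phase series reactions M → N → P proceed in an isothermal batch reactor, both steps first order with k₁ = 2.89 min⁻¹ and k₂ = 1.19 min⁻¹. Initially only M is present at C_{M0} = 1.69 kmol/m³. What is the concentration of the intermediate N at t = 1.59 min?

0.404 kmol/m³

Solving the coupled first-order balances gives C_N(t) = [k₁/(k₂−k₁)]·C_{M0}·(e^(−k₁t) − e^(−k₂t)).
e^(−k₁t) = e^(−2.89×1.59) = e^(−4.595) = 0.01010; e^(−k₂t) = e^(−1.892) = 0.1508.
C_N = 2.89×1.69/(1.19−2.89) × (0.01010−0.1508) = (-2.873)×(-0.1407) = 0.4041 kmol/m³.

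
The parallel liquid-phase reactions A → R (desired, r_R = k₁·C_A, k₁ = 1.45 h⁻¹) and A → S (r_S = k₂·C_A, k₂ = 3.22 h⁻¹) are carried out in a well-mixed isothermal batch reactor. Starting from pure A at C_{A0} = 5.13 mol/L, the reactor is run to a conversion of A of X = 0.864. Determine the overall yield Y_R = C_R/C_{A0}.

0.268

C_A = C_{A0}(1−X) = 0.6977 mol/L.
Both paths are first order in A, so the instantaneous fraction to R is constant: dC_R/d(−C_A) = k₁/(k₁+k₂) = 0.3105.
C_R = 0.3105·(C_{A0}−C_A) = 0.3105×4.432 = 1.38 mol/L.
Y_R = C_R/C_{A0} = 1.376/5.13 = 0.268.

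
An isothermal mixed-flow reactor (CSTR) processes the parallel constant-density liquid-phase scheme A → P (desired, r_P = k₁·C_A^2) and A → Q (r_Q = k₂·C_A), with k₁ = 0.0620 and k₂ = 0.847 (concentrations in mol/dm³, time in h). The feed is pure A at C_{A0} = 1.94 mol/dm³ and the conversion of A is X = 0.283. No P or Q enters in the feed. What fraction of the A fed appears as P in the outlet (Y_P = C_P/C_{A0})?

0.0262

Exit C_A = C_{A0}(1−X) = 1.94×0.717 = 1.391 mol/dm³.
In a CSTR the entire volume is at exit conditions, so r_P = 0.0620×1.391^2 = 0.1200 and r_Q = 0.847×1.391 = 1.178.
Fraction of consumed A going to P: r_P/(r_P+r_Q) = 0.09241.
C_P = 0.09241·C_{A0}·X = 0.09241×1.94×0.283 = 0.0507 mol/dm³; Y_P = C_P/C_{A0} = 0.0262.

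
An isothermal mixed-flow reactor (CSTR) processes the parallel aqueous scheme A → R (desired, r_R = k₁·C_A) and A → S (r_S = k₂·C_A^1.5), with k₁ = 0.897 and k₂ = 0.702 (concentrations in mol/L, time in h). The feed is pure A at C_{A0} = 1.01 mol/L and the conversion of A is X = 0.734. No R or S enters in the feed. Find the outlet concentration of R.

0.527 mol/L

Exit C_A = C_{A0}(1−X) = 1.01×0.266 = 0.2687 mol/L.
Rates in a CSTR are evaluated at the outlet concentration: r_R = 0.897×0.2687 = 0.2410, r_S = 0.702×0.2687^1.5 = 0.09776.
Fraction of consumed A going to R: r_R/(r_R+r_S) = 0.7114.
C_R = 0.7114·C_{A0}·X = 0.7114×1.01×0.734 = 0.527 mol/L.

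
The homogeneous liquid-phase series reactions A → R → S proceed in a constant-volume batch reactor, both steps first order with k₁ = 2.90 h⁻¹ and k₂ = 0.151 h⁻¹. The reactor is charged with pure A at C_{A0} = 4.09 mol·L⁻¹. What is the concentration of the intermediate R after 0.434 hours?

For first-order series with pure A initially, C_R(t) = k₁C_{A0}/(k₂−k₁)·(e^(−k₁t) − e^(−k₂t)).
e^(−k₁t) = e^(−2.90×0.434) = e^(−1.259) = 0.2841; e^(−k₂t) = e^(−0.06553) = 0.9366.
C_R = 2.90×4.09/(0.151−2.90) × (0.2841−0.9366) = (-4.315)×(-0.6525) = 2.815 mol·L⁻¹.

2.82 mol·L⁻¹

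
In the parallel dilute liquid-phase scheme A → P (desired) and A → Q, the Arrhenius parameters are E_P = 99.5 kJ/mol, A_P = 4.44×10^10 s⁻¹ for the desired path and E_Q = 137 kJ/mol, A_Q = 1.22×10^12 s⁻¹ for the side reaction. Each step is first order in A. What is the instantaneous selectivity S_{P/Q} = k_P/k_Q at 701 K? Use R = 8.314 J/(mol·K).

22.7

k_P/k_Q = (A_P/A_Q)·exp[−(E_P−E_Q)/(RT)] = (A_P/A_Q)·exp[(E_Q−E_P)/(RT)].
(E_Q−E_P)/(RT) = (137−99.5)×10³/(8.314×701) = 37500/5828 = 6.434.
k_P/k_Q = (4.44×10^10/1.22×10^12)·exp(6.434) = 0.03639 × 622.9 = 22.7.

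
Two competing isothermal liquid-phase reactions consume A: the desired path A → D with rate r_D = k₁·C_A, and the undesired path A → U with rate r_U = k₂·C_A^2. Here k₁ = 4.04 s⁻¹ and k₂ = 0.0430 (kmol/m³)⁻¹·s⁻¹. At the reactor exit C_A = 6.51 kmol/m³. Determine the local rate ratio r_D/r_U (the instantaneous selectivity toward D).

14.4

S_{D/U} = r_D/r_U = (k₁·C_A)/(k₂·C_A^2) = (k₁/k₂)·C_A⁻¹.
= (4.04×6.510) / (0.0430×6.510^2) = 26.30/1.822 = 14.4.
The undesired path is higher order in A, so low C_A (CSTR or dilute feed) favours D.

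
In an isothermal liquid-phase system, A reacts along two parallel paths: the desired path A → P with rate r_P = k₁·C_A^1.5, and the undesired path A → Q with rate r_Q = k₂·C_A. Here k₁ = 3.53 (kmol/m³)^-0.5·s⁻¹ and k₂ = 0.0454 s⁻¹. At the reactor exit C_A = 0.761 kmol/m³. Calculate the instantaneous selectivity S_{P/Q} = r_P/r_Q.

S_{P/Q} = r_P/r_Q = (k₁·C_A^1.5)/(k₂·C_A) = (k₁/k₂)·C_A^0.5.
= (3.53×0.7610^1.5) / (0.0454×0.7610) = 2.343/0.03455 = 67.8.
Since the desired path is higher order in A, keeping C_A high (PFR or concentrated feed) favours P.

67.8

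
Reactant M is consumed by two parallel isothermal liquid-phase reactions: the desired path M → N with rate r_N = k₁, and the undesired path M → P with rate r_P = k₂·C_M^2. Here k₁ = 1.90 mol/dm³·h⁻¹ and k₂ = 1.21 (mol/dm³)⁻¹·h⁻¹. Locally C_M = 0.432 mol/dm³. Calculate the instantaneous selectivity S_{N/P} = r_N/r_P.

8.41

S_{N/P} = r_N/r_P = (k₁)/(k₂·C_M^2) = (k₁/k₂)·C_M^-2.
= (1.90) / (1.21×0.4320^2) = 1.900/0.2258 = 8.41.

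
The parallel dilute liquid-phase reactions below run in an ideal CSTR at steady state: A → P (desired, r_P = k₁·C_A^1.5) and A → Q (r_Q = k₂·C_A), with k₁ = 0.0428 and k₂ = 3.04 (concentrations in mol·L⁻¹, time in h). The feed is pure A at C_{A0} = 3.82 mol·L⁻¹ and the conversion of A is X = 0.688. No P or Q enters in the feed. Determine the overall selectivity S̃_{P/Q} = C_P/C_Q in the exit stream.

0.0154

Exit C_A = C_{A0}(1−X) = 3.82×0.312 = 1.192 mol·L⁻¹.
A CSTR operates uniformly at the exit composition, giving r_P = 0.05569 and r_Q = 3.623 (each k·C_A^n at C_A = 1.192).
Overall selectivity = C_P/C_Q = r_Pτ/(r_Qτ) = r_P/r_Q = 0.0154.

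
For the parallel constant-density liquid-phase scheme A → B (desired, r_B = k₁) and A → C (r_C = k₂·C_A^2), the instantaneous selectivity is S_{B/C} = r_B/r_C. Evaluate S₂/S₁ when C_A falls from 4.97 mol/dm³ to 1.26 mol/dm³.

15.6

S_{B/C} = (k₁/k₂)·C_A^-2, so S₂/S₁ = (C_{A,2}/C_{A,1})^-2.
= (1.26/4.97)^(-2) = (0.2535)^(-2) = 15.6.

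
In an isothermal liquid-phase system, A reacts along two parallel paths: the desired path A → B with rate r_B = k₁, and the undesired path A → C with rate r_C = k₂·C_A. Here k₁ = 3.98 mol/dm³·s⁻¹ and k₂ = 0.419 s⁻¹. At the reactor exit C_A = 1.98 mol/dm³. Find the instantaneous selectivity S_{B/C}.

4.80

S_{B/C} = r_B/r_C = (k₁)/(k₂·C_A) = (k₁/k₂)·C_A⁻¹.
= (3.98) / (0.419×1.980) = 3.980/0.8296 = 4.80.
The undesired path is higher order in A, so low C_A (CSTR or dilute feed) favours B.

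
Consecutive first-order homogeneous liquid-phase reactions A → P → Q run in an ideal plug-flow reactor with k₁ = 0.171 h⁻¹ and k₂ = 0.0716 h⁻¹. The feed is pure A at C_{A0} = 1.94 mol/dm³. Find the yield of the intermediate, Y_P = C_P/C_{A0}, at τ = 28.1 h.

0.216

The intermediate concentration in a first-order A→B→C sequence is C_P = k₁C_{A0}(e^(−k₁τ) − e^(−k₂τ))/(k₂−k₁).
e^(−k₁τ) = e^(−0.171×28.1) = e^(−4.805) = 0.008188; e^(−k₂τ) = e^(−2.012) = 0.1337.
C_P = 0.171×1.94/(0.0716−0.171) × (0.008188−0.1337) = (-3.337)×(-0.1255) = 0.4190 mol/dm³.
Y_P = C_P/C_{A0} = 0.4190/1.94 = 0.216.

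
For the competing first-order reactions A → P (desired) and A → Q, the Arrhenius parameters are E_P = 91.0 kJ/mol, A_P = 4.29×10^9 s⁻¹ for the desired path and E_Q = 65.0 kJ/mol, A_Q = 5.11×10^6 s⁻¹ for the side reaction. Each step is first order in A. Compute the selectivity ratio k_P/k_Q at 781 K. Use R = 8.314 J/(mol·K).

k_P/k_Q = (A_P/A_Q)·exp[−(E_P−E_Q)/(RT)] = (A_P/A_Q)·exp[(E_Q−E_P)/(RT)].
(E_Q−E_P)/(RT) = (65.0−91.0)×10³/(8.314×781) = -26000/6493 = -4.004.
k_P/k_Q = (4.29×10^9/5.11×10^6)·exp(-4.004) = 839.5 × 0.01824 = 15.3.
Since E_P > E_Q, raising the temperature improves selectivity toward P.

15.3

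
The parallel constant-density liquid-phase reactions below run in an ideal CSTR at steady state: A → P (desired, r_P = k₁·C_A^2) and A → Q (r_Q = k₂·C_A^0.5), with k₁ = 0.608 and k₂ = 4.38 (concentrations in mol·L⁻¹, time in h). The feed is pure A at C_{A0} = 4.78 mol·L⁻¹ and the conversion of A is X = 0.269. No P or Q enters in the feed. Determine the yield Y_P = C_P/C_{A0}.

Exit C_A = C_{A0}(1−X) = 4.78×0.731 = 3.494 mol·L⁻¹.
A CSTR operates uniformly at the exit composition, giving r_P = 7.423 and r_Q = 8.187 (each k·C_A^n at C_A = 3.494).
Fraction of consumed A going to P: r_P/(r_P+r_Q) = 0.4755.
C_P = 0.4755·C_{A0}·X = 0.4755×4.78×0.269 = 0.611 mol·L⁻¹; Y_P = C_P/C_{A0} = 0.128.

0.128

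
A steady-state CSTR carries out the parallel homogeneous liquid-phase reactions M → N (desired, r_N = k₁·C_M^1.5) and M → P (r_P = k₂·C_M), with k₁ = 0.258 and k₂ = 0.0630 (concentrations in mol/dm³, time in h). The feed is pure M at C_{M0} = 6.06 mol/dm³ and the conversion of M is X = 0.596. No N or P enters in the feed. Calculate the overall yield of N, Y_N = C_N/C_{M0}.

0.516

Exit C_M = C_{M0}(1−X) = 6.06×0.404 = 2.448 mol/dm³.
A CSTR operates uniformly at the exit composition, giving r_N = 0.9883 and r_P = 0.1542 (each k·C_M^n at C_M = 2.448).
Fraction of consumed M going to N: r_N/(r_N+r_P) = 0.8650.
C_N = 0.8650·C_{M0}·X = 0.8650×6.06×0.596 = 3.12 mol/dm³; Y_N = C_N/C_{M0} = 0.516.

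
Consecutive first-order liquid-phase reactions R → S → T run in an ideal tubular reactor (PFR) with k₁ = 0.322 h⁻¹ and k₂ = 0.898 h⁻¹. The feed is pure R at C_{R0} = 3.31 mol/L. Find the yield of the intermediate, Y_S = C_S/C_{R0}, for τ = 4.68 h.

Solving the coupled first-order balances gives C_S(τ) = [k₁/(k₂−k₁)]·C_{R0}·(e^(−k₁τ) − e^(−k₂τ)).
e^(−k₁τ) = e^(−0.322×4.68) = e^(−1.507) = 0.2216; e^(−k₂τ) = e^(−4.203) = 0.01496.
C_S = 0.322×3.31/(0.898−0.322) × (0.2216−0.01496) = 1.850×0.2066 = 0.3823 mol/L.
Y_S = C_S/C_{R0} = 0.3823/3.31 = 0.116.

0.116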